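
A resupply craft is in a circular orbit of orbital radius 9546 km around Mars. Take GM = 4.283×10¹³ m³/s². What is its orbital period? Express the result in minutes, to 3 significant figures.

r = 9546 km = 9.546×10⁶ m.
Kepler's third law: T = 2π√(r³/μ) = 2π√((9.546×10⁶)³ / 4.283×10¹³).
r³/μ = 2.031×10⁷ s², so T = 2π × 4.507×10³ = 2.832×10⁴ s.
Converting: 2.832×10⁴ s ÷ 60.00 = 471.9 minutes.

T ≈ 472 minutes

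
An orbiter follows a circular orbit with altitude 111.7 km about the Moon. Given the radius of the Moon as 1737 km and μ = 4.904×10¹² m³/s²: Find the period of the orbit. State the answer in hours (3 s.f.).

r = 1737 + 111.7 = 1848.7 km = 1.8487×10⁶ m.
Kepler's third law: T = 2π√(r³/μ) = 2π√((1.849×10⁶)³ / 4.904×10¹²).
r³/μ = 1.288×10⁶ s², so T = 2π × 1.135×10³ = 7.132×10³ s.
Converting: 7.132×10³ s ÷ 3600 = 1.981 hours.

T ≈ 1.98 hours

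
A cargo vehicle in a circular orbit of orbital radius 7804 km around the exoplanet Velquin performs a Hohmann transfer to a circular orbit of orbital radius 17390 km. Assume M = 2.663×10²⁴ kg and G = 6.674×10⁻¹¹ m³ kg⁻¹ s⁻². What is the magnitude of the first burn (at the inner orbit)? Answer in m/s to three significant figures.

μ = GM = 6.674×10⁻¹¹ × 2.663×10²⁴ = 1.777×10¹⁴ m³/s².
r₁ = 7804 km = 7.804×10⁶ m.
r₂ = 17390 km = 1.739×10⁷ m.
Transfer ellipse a_t = (r₁ + r₂)/2 = 1.260×10⁷ m.
At r₁: circular v_c1 = √(μ/r₁) = 4772 m/s; transfer-periapsis v_p = √[μ(2/r₁ − 1/a_t)] = 5607 m/s.
Δv₁ = v_p − v_c1 = 834.9 m/s.

Δv ≈ 835 m/s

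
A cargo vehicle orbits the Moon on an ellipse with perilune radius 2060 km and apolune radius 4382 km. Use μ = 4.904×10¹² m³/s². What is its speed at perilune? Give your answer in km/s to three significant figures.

v ≈ 1.80 km/s

Semi-major axis a = (r_p + r_a)/2 = 3221.0 km = 3.221×10⁶ m.
Vis-viva: v² = μ(2/r − 1/a) = 4.904×10¹² × (9.709×10⁻⁷ − 3.105×10⁻⁷) = 3.239×10⁶ m²/s².
v = 1800 m/s = 1.800 km/s.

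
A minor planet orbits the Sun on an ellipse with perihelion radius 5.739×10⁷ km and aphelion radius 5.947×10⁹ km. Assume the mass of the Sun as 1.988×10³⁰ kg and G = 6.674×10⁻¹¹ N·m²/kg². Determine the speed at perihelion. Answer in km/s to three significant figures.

μ = GM = 6.674×10⁻¹¹ × 1.988×10³⁰ = 1.327×10²⁰ m³/s².
Semi-major axis a = (r_p + r_a)/2 = 3.0022×10⁹ km = 3.002×10¹² m.
Vis-viva: v² = μ(2/r − 1/a) = 1.327×10²⁰ × (3.485×10⁻¹¹ − 3.331×10⁻¹³) = 4.580×10⁹ m²/s².
v = 67670 m/s = 67.67 km/s.

v ≈ 67.7 km/s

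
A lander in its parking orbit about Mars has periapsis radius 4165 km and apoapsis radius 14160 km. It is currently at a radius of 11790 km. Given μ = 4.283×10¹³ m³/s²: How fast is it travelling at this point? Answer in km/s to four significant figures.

Semi-major axis a = (r_p + r_a)/2 = 9162.5 km = 9.162×10⁶ m.
Vis-viva: v² = μ(2/r − 1/a) = 4.283×10¹³ × (1.696×10⁻⁷ − 1.091×10⁻⁷) = 2.591×10⁶ m²/s².
v = 1610 m/s = 1.610 km/s.

v ≈ 1.610 km/s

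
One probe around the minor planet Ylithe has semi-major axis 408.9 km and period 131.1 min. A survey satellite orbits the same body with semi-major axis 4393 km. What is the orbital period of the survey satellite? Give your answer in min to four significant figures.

Kepler's third law: T² ∝ a³, so T₂ = T₁ (a₂/a₁)^(3/2).
a₂/a₁ = 10.74, (a₂/a₁)^(3/2) = 35.21.
T₂ = 131.1 × 35.21 = 4617 min.

T₂ ≈ 4617 min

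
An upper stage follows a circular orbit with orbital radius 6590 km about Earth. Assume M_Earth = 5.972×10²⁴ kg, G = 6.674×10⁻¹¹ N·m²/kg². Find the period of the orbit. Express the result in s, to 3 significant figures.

μ = GM = 6.674×10⁻¹¹ × 5.972×10²⁴ = 3.986×10¹⁴ m³/s².
r = 6590 km = 6.590×10⁶ m.
Kepler's third law: T = 2π√(r³/μ) = 2π√((6.590×10⁶)³ / 3.986×10¹⁴).
r³/μ = 7.180×10⁵ s², so T = 2π × 8.474×10² = 5.324×10³ s.

T ≈ 5320 s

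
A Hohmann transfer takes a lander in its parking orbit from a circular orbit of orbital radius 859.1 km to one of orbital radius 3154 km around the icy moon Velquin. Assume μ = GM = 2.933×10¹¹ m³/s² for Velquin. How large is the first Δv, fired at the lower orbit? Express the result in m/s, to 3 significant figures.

Δv ≈ 148 m/s

r₁ = 859.1 km = 8.591×10⁵ m.
r₂ = 3154 km = 3.154×10⁶ m.
Transfer ellipse a_t = (r₁ + r₂)/2 = 2.007×10⁶ m.
At r₁: circular v_c1 = √(μ/r₁) = 584.3 m/s; transfer-periapsis v_p = √[μ(2/r₁ − 1/a_t)] = 732.6 m/s.
Δv₁ = v_p − v_c1 = 148.3 m/s.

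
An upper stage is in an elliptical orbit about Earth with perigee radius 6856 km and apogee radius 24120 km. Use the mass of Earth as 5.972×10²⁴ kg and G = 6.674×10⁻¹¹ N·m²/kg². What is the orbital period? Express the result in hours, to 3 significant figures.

μ = GM = 6.674×10⁻¹¹ × 5.972×10²⁴ = 3.986×10¹⁴ m³/s².
Semi-major axis a = (r_p + r_a)/2 = (6856.0 + 24120)/2 = 15488 km = 1.549×10⁷ m.
By Kepler's third law T = 2π√(a³/μ) = 2π × 3.053×10³ = 1.918×10⁴ s.
= 5.329 hours.

T ≈ 5.33 hours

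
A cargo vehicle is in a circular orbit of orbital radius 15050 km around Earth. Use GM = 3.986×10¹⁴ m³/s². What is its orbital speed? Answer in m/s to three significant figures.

v ≈ 5150 m/s

r = 15050 km = 1.505×10⁷ m.
For a circular orbit v = √(μ/r) = √(3.986×10¹⁴ / 1.505×10⁷) = √(2.649×10⁷) = 5146 m/s.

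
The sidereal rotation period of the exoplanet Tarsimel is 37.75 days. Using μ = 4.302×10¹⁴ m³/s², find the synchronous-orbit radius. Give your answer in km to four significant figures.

T = 37.75 days = 3.262×10⁶ s.
A synchronous orbit has period T, so by Kepler's third law a = (μT²/4π²)^(1/3).
μT²/4π² = 4.302×10¹⁴ × (3.262×10⁶)² / 39.48 = 1.159×10²⁶ m³.
a = 4.876×10⁸ m = 4.8759×10⁵ km.

r_sync ≈ 4.876×10⁵ km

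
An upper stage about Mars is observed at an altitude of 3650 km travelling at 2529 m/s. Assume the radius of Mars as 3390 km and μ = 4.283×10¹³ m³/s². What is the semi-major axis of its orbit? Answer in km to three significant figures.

r = 3390 + 3650 = 7040.0 km = 7.040×10⁶ m.
Specific orbital energy ε = v²/2 − μ/r = (2529)²/2 − 4.283×10¹³/7.040×10⁶ = -2.886×10⁶ J/kg.
Since ε = −μ/(2a), a = −μ/(2ε) = 7.421×10⁶ m = 7420.6 km.

a ≈ 7420 km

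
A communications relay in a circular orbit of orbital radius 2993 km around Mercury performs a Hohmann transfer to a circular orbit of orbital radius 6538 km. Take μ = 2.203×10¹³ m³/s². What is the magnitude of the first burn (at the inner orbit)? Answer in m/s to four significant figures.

r₁ = 2993 km = 2.993×10⁶ m.
r₂ = 6538 km = 6.538×10⁶ m.
Transfer ellipse a_t = (r₁ + r₂)/2 = 4.766×10⁶ m.
At r₁: circular v_c1 = √(μ/r₁) = 2713 m/s; transfer-periherm v_p = √[μ(2/r₁ − 1/a_t)] = 3178 m/s.
Δv₁ = v_p − v_c1 = 464.7 m/s.

Δv ≈ 464.7 m/s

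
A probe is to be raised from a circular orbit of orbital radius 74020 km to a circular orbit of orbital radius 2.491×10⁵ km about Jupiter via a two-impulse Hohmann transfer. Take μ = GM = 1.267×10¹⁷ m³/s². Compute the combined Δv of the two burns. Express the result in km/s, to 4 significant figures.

r₁ = 74020 km = 7.402×10⁷ m.
r₂ = 2.491×10⁵ km = 2.491×10⁸ m.
Transfer ellipse a_t = (r₁ + r₂)/2 = 1.616×10⁸ m.
At r₁: circular v_c1 = √(μ/r₁) = 41370 m/s; transfer-perijove v_p = √[μ(2/r₁ − 1/a_t)] = 51370 m/s.
Δv₁ = v_p − v_c1 = 10000 m/s.
At r₂: circular v_c2 = √(μ/r₂) = 22550 m/s; transfer-apojove v_a = √[μ(2/r₂ − 1/a_t)] = 15270 m/s.
Δv₂ = v_c2 − v_a = 7287 m/s.
Total Δv = Δv₁ + Δv₂ = 17290 m/s = 17.29 km/s.

Δv_total ≈ 17.29 km/s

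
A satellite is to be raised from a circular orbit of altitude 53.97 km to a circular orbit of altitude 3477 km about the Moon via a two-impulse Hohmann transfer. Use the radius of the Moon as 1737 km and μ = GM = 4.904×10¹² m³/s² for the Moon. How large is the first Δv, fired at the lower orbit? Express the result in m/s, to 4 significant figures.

Δv ≈ 364.2 m/s

r₁ = 1737 + 53.97 = 1791.0 km = 1.7910×10⁶ m.
r₂ = 1737 + 3477 = 5214.0 km = 5.2140×10⁶ m.
Transfer ellipse a_t = (r₁ + r₂)/2 = 3.502×10⁶ m.
At r₁: circular v_c1 = √(μ/r₁) = 1655 m/s; transfer-perilune v_p = √[μ(2/r₁ − 1/a_t)] = 2019 m/s.
Δv₁ = v_p − v_c1 = 364.2 m/s.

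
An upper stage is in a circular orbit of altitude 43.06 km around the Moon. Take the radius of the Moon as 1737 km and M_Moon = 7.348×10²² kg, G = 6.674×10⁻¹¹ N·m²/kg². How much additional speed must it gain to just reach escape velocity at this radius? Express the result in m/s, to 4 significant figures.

μ = GM = 6.674×10⁻¹¹ × 7.348×10²² = 4.904×10¹² m³/s².
r = 1737 + 43.06 = 1780.1 km = 1.7801×10⁶ m.
Circular speed v_c = √(μ/r) = 1660 m/s.
Escape speed v_esc = √(2μ/r) = √2 × v_c = 2347 m/s.
Δv = v_esc − v_c = 687.5 m/s.

Δv ≈ 687.5 m/s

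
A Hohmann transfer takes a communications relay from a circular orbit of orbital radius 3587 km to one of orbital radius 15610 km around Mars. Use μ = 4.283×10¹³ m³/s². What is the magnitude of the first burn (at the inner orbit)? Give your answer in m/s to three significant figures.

Δv ≈ 951 m/s

r₁ = 3587 km = 3.587×10⁶ m.
r₂ = 15610 km = 1.561×10⁷ m.
Transfer ellipse a_t = (r₁ + r₂)/2 = 9.598×10⁶ m.
At r₁: circular v_c1 = √(μ/r₁) = 3455 m/s; transfer-periapsis v_p = √[μ(2/r₁ − 1/a_t)] = 4407 m/s.
Δv₁ = v_p − v_c1 = 951.2 m/s.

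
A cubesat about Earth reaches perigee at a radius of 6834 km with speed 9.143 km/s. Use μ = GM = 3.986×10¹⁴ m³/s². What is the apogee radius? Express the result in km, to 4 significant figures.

apogee radius ≈ 17280 km

r_p = 6.834×10⁶ m.
Specific energy ε = v²/2 − μ/r = -1.653×10⁷ J/kg, so a = −μ/(2ε) = 1.206×10⁷ m.
The apsides satisfy r_p + r_a = 2a, so the apogee radius is 2a − r_p = 1.728×10⁷ m = 17281 km.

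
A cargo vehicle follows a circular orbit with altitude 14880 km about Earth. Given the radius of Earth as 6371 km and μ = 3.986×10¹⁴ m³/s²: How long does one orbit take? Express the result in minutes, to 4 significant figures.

T ≈ 513.8 minutes

r = 6371 + 14880 = 21251 km = 2.1251×10⁷ m.
Kepler's third law: T = 2π√(r³/μ) = 2π√((2.125×10⁷)³ / 3.986×10¹⁴).
r³/μ = 2.408×10⁷ s², so T = 2π × 4.907×10³ = 3.083×10⁴ s.
Converting: 3.083×10⁴ s ÷ 60.00 = 513.8 minutes.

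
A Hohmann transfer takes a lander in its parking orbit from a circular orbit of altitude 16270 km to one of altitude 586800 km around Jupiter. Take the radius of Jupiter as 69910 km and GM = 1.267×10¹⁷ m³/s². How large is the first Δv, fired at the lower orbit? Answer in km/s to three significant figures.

Δv ≈ 12.6 km/s

r₁ = 69910 + 16270 = 86180 km = 8.6180×10⁷ m.
r₂ = 69910 + 586800 = 656710 km = 6.5671×10⁸ m.
Transfer ellipse a_t = (r₁ + r₂)/2 = 3.714×10⁸ m.
At r₁: circular v_c1 = √(μ/r₁) = 38340 m/s; transfer-perijove v_p = √[μ(2/r₁ − 1/a_t)] = 50980 m/s.
Δv₁ = v_p − v_c1 = 12640 m/s.
= 12.64 km/s.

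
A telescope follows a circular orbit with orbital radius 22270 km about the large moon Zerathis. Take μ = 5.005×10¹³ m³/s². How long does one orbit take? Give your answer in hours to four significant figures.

T ≈ 25.93 hours

r = 22270 km = 2.227×10⁷ m.
Kepler's third law: T = 2π√(r³/μ) = 2π√((2.227×10⁷)³ / 5.005×10¹³).
r³/μ = 2.207×10⁸ s², so T = 2π × 1.486×10⁴ = 9.334×10⁴ s.
Converting: 9.334×10⁴ s ÷ 3600 = 25.93 hours.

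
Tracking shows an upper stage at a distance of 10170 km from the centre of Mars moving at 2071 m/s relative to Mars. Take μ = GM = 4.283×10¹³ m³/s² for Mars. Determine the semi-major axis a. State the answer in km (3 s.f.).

r = 1.017×10⁷ m.
Vis-viva rearranged: 1/a = 2/r − v²/μ = 1.967×10⁻⁷ − 1.001×10⁻⁷ = 9.652×10⁻⁸ m⁻¹.
a = 1.036×10⁷ m = 10361 km.

a ≈ 10400 km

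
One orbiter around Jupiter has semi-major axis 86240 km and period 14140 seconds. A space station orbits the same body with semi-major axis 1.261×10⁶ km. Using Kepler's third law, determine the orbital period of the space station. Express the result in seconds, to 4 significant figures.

Kepler's third law: T² ∝ a³, so T₂ = T₁ (a₂/a₁)^(3/2).
a₂/a₁ = 14.62, (a₂/a₁)^(3/2) = 55.91.
T₂ = 14140 × 55.91 = 7.906×10⁵ seconds.

T₂ ≈ 7.906×10⁵ seconds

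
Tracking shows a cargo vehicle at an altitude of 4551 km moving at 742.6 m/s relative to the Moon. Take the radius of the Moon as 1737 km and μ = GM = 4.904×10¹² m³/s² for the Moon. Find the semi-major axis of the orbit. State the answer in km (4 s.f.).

r = 1737 + 4551 = 6288.0 km = 6.288×10⁶ m.
Specific orbital energy ε = v²/2 − μ/r = (742.6)²/2 − 4.904×10¹²/6.288×10⁶ = -5.042×10⁵ J/kg.
Since ε = −μ/(2a), a = −μ/(2ε) = 4.863×10⁶ m = 4863.4 km.

a ≈ 4863 km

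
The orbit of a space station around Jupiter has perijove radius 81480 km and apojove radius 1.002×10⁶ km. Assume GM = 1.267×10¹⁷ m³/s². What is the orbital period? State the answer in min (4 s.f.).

Semi-major axis a = (r_p + r_a)/2 = (81480 + 1.0020×10⁶)/2 = 5.4174×10⁵ km = 5.417×10⁸ m.
By Kepler's third law T = 2π√(a³/μ) = 2π × 3.542×10⁴ = 2.226×10⁵ s.
= 3710 min.

T ≈ 3710 min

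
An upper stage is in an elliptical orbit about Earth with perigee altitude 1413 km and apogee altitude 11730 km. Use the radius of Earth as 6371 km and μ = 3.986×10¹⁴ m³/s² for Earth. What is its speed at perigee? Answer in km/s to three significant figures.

v ≈ 8.46 km/s

r_p = 6371 + 1413 = 7784.0 km = 7.7840×10⁶ m.
r_a = 6371 + 11730 = 18101 km = 1.8101×10⁷ m.
Semi-major axis a = (r_p + r_a)/2 = 12942 km = 1.294×10⁷ m.
Vis-viva: v² = μ(2/r − 1/a) = 3.986×10¹⁴ × (2.569×10⁻⁷ − 7.726×10⁻⁸) = 7.162×10⁷ m²/s².
v = 8463 m/s = 8.463 km/s.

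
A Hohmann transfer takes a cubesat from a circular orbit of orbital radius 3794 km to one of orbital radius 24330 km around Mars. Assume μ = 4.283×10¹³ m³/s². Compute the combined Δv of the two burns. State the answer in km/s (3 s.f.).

r₁ = 3794 km = 3.794×10⁶ m.
r₂ = 24330 km = 2.433×10⁷ m.
Transfer ellipse a_t = (r₁ + r₂)/2 = 1.406×10⁷ m.
At r₁: circular v_c1 = √(μ/r₁) = 3360 m/s; transfer-periapsis v_p = √[μ(2/r₁ − 1/a_t)] = 4419 m/s.
Δv₁ = v_p − v_c1 = 1060 m/s.
At r₂: circular v_c2 = √(μ/r₂) = 1327 m/s; transfer-apoapsis v_a = √[μ(2/r₂ − 1/a_t)] = 689.2 m/s.
Δv₂ = v_c2 − v_a = 637.6 m/s.
Total Δv = Δv₁ + Δv₂ = 1697 m/s = 1.697 km/s.

Δv_total ≈ 1.70 km/s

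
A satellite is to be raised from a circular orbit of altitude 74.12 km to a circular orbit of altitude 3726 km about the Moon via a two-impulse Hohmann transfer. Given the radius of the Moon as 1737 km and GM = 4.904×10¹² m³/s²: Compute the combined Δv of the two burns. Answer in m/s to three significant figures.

Δv_total ≈ 650 m/s

r₁ = 1737 + 74.12 = 1811.1 km = 1.8111×10⁶ m.
r₂ = 1737 + 3726 = 5463.0 km = 5.4630×10⁶ m.
Transfer ellipse a_t = (r₁ + r₂)/2 = 3.637×10⁶ m.
At r₁: circular v_c1 = √(μ/r₁) = 1646 m/s; transfer-perilune v_p = √[μ(2/r₁ − 1/a_t)] = 2017 m/s.
Δv₁ = v_p − v_c1 = 371.2 m/s.
At r₂: circular v_c2 = √(μ/r₂) = 947.5 m/s; transfer-apolune v_a = √[μ(2/r₂ − 1/a_t)] = 668.6 m/s.
Δv₂ = v_c2 − v_a = 278.9 m/s.
Total Δv = Δv₁ + Δv₂ = 650.1 m/s.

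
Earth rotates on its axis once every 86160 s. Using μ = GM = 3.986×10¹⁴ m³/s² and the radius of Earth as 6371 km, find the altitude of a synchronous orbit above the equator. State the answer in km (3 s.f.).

h_sync ≈ 35800 km

A synchronous orbit has period T, so by Kepler's third law a = (μT²/4π²)^(1/3).
μT²/4π² = 3.986×10¹⁴ × (8.616×10⁴)² / 39.48 = 7.495×10²² m³.
a = 4.216×10⁷ m = 42163 km.
Altitude h = a − R = 42163 − 6371 = 35792 km.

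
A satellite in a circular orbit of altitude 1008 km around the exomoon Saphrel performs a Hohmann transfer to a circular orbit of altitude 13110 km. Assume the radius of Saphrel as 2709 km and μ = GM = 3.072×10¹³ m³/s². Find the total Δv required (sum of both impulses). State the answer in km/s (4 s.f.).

Δv_total ≈ 1.318 km/s

r₁ = 2709 + 1008 = 3717.0 km = 3.7170×10⁶ m.
r₂ = 2709 + 13110 = 15819 km = 1.5819×10⁷ m.
Transfer ellipse a_t = (r₁ + r₂)/2 = 9.768×10⁶ m.
At r₁: circular v_c1 = √(μ/r₁) = 2875 m/s; transfer-periapsis v_p = √[μ(2/r₁ − 1/a_t)] = 3658 m/s.
Δv₁ = v_p − v_c1 = 783.6 m/s.
At r₂: circular v_c2 = √(μ/r₂) = 1394 m/s; transfer-apoapsis v_a = √[μ(2/r₂ − 1/a_t)] = 859.6 m/s.
Δv₂ = v_c2 − v_a = 533.9 m/s.
Total Δv = Δv₁ + Δv₂ = 1318 m/s = 1.318 km/s.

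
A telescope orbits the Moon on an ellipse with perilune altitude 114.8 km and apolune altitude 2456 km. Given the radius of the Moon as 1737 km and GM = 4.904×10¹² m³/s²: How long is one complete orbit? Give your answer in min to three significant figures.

r_p = 1737 + 114.8 = 1851.8 km = 1.8518×10⁶ m.
r_a = 1737 + 2456 = 4193.0 km = 4.1930×10⁶ m.
Semi-major axis a = (r_p + r_a)/2 = (1851.8 + 4193.0)/2 = 3022.4 km = 3.022×10⁶ m.
By Kepler's third law T = 2π√(a³/μ) = 2π × 2.373×10³ = 1.491×10⁴ s.
= 248.5 min.

T ≈ 248 min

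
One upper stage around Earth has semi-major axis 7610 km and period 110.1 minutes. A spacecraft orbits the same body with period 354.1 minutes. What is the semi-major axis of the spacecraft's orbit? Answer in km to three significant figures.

a₂ ≈ 16600 km

Kepler's third law: a³ ∝ T², so a₂ = a₁ (T₂/T₁)^(2/3).
T₂/T₁ = 3.216, (T₂/T₁)^(2/3) = 2.179.
a₂ = 7610 × 2.179 = 16580 km.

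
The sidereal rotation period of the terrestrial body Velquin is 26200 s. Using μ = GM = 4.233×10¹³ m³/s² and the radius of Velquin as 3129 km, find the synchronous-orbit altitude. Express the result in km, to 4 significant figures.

A synchronous orbit has period T, so by Kepler's third law a = (μT²/4π²)^(1/3).
μT²/4π² = 4.233×10¹³ × (2.620×10⁴)² / 39.48 = 7.360×10²⁰ m³.
a = 9.029×10⁶ m = 9028.8 km.
Altitude h = a − R = 9028.8 − 3129 = 5899.8 km.

h_sync ≈ 5900 km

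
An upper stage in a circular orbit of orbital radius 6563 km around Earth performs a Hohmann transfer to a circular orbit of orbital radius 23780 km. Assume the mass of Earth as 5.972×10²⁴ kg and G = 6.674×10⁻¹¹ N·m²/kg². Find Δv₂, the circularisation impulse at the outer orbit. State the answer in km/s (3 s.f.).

μ = GM = 6.674×10⁻¹¹ × 5.972×10²⁴ = 3.986×10¹⁴ m³/s².
r₁ = 6563 km = 6.563×10⁶ m.
r₂ = 23780 km = 2.378×10⁷ m.
Transfer ellipse a_t = (r₁ + r₂)/2 = 1.517×10⁷ m.
At r₁: circular v_c1 = √(μ/r₁) = 7793 m/s; transfer-perigee v_p = √[μ(2/r₁ − 1/a_t)] = 9756 m/s.
At r₂: circular v_c2 = √(μ/r₂) = 4094 m/s; transfer-apogee v_a = √[μ(2/r₂ − 1/a_t)] = 2693 m/s.
Δv₂ = v_c2 − v_a = 1401 m/s.
= 1.401 km/s.

Δv ≈ 1.40 km/s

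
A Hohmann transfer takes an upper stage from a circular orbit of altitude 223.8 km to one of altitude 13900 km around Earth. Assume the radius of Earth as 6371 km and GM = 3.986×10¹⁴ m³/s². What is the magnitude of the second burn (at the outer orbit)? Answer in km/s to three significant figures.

r₁ = 6371 + 223.8 = 6594.8 km = 6.5948×10⁶ m.
r₂ = 6371 + 13900 = 20271 km = 2.0271×10⁷ m.
Transfer ellipse a_t = (r₁ + r₂)/2 = 1.343×10⁷ m.
At r₁: circular v_c1 = √(μ/r₁) = 7774 m/s; transfer-perigee v_p = √[μ(2/r₁ − 1/a_t)] = 9550 m/s.
At r₂: circular v_c2 = √(μ/r₂) = 4434 m/s; transfer-apogee v_a = √[μ(2/r₂ − 1/a_t)] = 3107 m/s.
Δv₂ = v_c2 − v_a = 1327 m/s.
= 1.327 km/s.

Δv ≈ 1.33 km/s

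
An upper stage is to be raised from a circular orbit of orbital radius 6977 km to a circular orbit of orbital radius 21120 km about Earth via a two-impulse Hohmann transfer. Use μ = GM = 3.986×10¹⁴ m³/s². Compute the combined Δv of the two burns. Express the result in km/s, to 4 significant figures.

r₁ = 6977 km = 6.977×10⁶ m.
r₂ = 21120 km = 2.112×10⁷ m.
Transfer ellipse a_t = (r₁ + r₂)/2 = 1.405×10⁷ m.
At r₁: circular v_c1 = √(μ/r₁) = 7558 m/s; transfer-perigee v_p = √[μ(2/r₁ − 1/a_t)] = 9268 m/s.
Δv₁ = v_p − v_c1 = 1709 m/s.
At r₂: circular v_c2 = √(μ/r₂) = 4344 m/s; transfer-apogee v_a = √[μ(2/r₂ − 1/a_t)] = 3062 m/s.
Δv₂ = v_c2 − v_a = 1283 m/s.
Total Δv = Δv₁ + Δv₂ = 2992 m/s = 2.992 km/s.

Δv_total ≈ 2.992 km/s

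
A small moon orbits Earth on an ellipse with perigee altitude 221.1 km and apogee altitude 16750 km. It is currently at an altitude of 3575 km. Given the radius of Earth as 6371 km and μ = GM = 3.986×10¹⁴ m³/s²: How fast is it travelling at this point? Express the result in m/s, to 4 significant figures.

r_p = 6371 + 221.1 = 6592.1 km = 6.5921×10⁶ m.
r_a = 6371 + 16750 = 23121 km = 2.3121×10⁷ m.
r = 6371 + 3575 = 9946.0 km = 9.946×10⁶ m.
Semi-major axis a = (r_p + r_a)/2 = 14857 km = 1.486×10⁷ m.
Vis-viva: v² = μ(2/r − 1/a) = 3.986×10¹⁴ × (2.011×10⁻⁷ − 6.731×10⁻⁸) = 5.332×10⁷ m²/s².
v = 7302 m/s.

v ≈ 7302 m/s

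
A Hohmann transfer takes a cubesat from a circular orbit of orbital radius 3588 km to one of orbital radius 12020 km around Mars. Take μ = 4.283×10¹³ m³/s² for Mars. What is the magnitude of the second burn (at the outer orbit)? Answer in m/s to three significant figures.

Δv ≈ 608 m/s

r₁ = 3588 km = 3.588×10⁶ m.
r₂ = 12020 km = 1.202×10⁷ m.
Transfer ellipse a_t = (r₁ + r₂)/2 = 7.804×10⁶ m.
At r₁: circular v_c1 = √(μ/r₁) = 3455 m/s; transfer-periapsis v_p = √[μ(2/r₁ − 1/a_t)] = 4288 m/s.
At r₂: circular v_c2 = √(μ/r₂) = 1888 m/s; transfer-apoapsis v_a = √[μ(2/r₂ − 1/a_t)] = 1280 m/s.
Δv₂ = v_c2 − v_a = 607.7 m/s.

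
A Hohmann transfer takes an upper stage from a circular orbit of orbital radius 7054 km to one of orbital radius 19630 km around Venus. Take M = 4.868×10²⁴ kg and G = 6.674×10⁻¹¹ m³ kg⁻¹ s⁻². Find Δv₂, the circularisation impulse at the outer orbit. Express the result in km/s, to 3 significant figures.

μ = GM = 6.674×10⁻¹¹ × 4.868×10²⁴ = 3.249×10¹⁴ m³/s².
r₁ = 7054 km = 7.054×10⁶ m.
r₂ = 19630 km = 1.963×10⁷ m.
Transfer ellipse a_t = (r₁ + r₂)/2 = 1.334×10⁷ m.
At r₁: circular v_c1 = √(μ/r₁) = 6787 m/s; transfer-periapsis v_p = √[μ(2/r₁ − 1/a_t)] = 8232 m/s.
At r₂: circular v_c2 = √(μ/r₂) = 4068 m/s; transfer-apoapsis v_a = √[μ(2/r₂ − 1/a_t)] = 2958 m/s.
Δv₂ = v_c2 − v_a = 1110 m/s.
= 1.110 km/s.

Δv ≈ 1.11 km/s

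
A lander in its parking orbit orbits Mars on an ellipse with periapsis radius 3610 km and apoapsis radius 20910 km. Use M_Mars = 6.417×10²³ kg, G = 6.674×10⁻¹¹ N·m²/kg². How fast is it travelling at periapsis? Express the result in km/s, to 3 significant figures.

v ≈ 4.50 km/s

μ = GM = 6.674×10⁻¹¹ × 6.417×10²³ = 4.283×10¹³ m³/s².
Semi-major axis a = (r_p + r_a)/2 = 12260 km = 1.226×10⁷ m.
Vis-viva: v² = μ(2/r − 1/a) = 4.283×10¹³ × (5.540×10⁻⁷ − 8.157×10⁻⁸) = 2.023×10⁷ m²/s².
v = 4498 m/s = 4.498 km/s.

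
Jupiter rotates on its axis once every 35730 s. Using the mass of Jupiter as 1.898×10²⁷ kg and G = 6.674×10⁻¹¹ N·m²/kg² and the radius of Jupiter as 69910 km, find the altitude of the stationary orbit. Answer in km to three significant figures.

μ = GM = 6.674×10⁻¹¹ × 1.898×10²⁷ = 1.267×10¹⁷ m³/s².
A synchronous orbit has period T, so by Kepler's third law a = (μT²/4π²)^(1/3).
μT²/4π² = 1.267×10¹⁷ × (3.573×10⁴)² / 39.48 = 4.096×10²⁴ m³.
a = 1.600×10⁸ m = 1.6000×10⁵ km.
Altitude h = a − R = 1.6000×10⁵ − 69910 = 90094 km.

h_sync ≈ 90100 km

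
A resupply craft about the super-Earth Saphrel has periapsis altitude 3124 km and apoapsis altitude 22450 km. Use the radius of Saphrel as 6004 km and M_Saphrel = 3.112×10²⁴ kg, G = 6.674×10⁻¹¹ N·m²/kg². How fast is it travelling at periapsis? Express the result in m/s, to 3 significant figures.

v ≈ 5870 m/s

μ = GM = 6.674×10⁻¹¹ × 3.112×10²⁴ = 2.077×10¹⁴ m³/s².
r_p = 6004 + 3124 = 9128.0 km = 9.1280×10⁶ m.
r_a = 6004 + 22450 = 28454 km = 2.8454×10⁷ m.
Semi-major axis a = (r_p + r_a)/2 = 18791 km = 1.879×10⁷ m.
Vis-viva: v² = μ(2/r − 1/a) = 2.077×10¹⁴ × (2.191×10⁻⁷ − 5.322×10⁻⁸) = 3.445×10⁷ m²/s².
v = 5870 m/s.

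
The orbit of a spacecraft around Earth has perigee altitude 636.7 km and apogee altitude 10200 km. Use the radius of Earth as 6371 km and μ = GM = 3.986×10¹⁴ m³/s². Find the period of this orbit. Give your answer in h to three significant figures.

T ≈ 3.54 h

r_p = 6371 + 636.7 = 7007.7 km = 7.0077×10⁶ m.
r_a = 6371 + 10200 = 16571 km = 1.6571×10⁷ m.
Semi-major axis a = (r_p + r_a)/2 = (7007.7 + 16571)/2 = 11789 km = 1.179×10⁷ m.
By Kepler's third law T = 2π√(a³/μ) = 2π × 2.028×10³ = 1.274×10⁴ s.
= 3.539 h.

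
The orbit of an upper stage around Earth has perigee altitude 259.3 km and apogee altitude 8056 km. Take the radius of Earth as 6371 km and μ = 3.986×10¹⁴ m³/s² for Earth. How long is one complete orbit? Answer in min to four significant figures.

T ≈ 179.2 min

r_p = 6371 + 259.3 = 6630.3 km = 6.6303×10⁶ m.
r_a = 6371 + 8056 = 14427 km = 1.4427×10⁷ m.
Semi-major axis a = (r_p + r_a)/2 = (6630.3 + 14427)/2 = 10529 km = 1.053×10⁷ m.
By Kepler's third law T = 2π√(a³/μ) = 2π × 1.711×10³ = 1.075×10⁴ s.
= 179.2 min.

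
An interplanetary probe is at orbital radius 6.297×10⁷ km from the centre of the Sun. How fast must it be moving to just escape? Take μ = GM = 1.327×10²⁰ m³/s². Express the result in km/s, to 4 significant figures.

v_esc ≈ 64.92 km/s

r = 6.297×10⁷ km = 6.297×10¹⁰ m.
Escape speed v_esc = √(2μ/r) = √(2 × 1.327×10²⁰ / 6.297×10¹⁰) = √(4.215×10⁹) = 64920 m/s.
= 64.92 km/s.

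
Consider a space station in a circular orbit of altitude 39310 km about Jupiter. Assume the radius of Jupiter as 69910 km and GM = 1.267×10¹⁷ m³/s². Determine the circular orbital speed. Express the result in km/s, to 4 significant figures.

r = 69910 + 39310 = 109220 km = 1.0922×10⁸ m.
For a circular orbit v = √(μ/r) = √(1.267×10¹⁷ / 1.092×10⁸) = √(1.160×10⁹) = 34060 m/s.
That is 34.06 km/s.

v ≈ 34.06 km/s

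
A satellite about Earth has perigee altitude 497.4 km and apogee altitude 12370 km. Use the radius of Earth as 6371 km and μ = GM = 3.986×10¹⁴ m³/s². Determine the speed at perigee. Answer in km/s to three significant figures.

v ≈ 9.22 km/s

r_p = 6371 + 497.4 = 6868.4 km = 6.8684×10⁶ m.
r_a = 6371 + 12370 = 18741 km = 1.8741×10⁷ m.
Semi-major axis a = (r_p + r_a)/2 = 12805 km = 1.280×10⁷ m.
Vis-viva: v² = μ(2/r − 1/a) = 3.986×10¹⁴ × (2.912×10⁻⁷ − 7.810×10⁻⁸) = 8.494×10⁷ m²/s².
v = 9216 m/s = 9.216 km/s.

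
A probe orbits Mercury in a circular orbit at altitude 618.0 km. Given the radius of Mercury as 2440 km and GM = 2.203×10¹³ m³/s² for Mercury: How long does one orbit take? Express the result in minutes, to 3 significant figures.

T ≈ 119 minutes

r = 2440 + 618.0 = 3058.0 km = 3.0580×10⁶ m.
Kepler's third law: T = 2π√(r³/μ) = 2π√((3.058×10⁶)³ / 2.203×10¹³).
r³/μ = 1.298×10⁶ s², so T = 2π × 1.139×10³ = 7.159×10³ s.
Converting: 7.159×10³ s ÷ 60.00 = 119.3 minutes.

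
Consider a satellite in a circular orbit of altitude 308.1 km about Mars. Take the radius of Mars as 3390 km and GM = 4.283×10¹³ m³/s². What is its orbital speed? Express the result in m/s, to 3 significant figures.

r = 3390 + 308.1 = 3698.1 km = 3.6981×10⁶ m.
For a circular orbit v = √(μ/r) = √(4.283×10¹³ / 3.698×10⁶) = √(1.158×10⁷) = 3403 m/s.

v ≈ 3400 m/s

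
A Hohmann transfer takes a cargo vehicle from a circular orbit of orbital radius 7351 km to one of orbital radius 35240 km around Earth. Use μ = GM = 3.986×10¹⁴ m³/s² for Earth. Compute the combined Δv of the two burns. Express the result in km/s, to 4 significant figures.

r₁ = 7351 km = 7.351×10⁶ m.
r₂ = 35240 km = 3.524×10⁷ m.
Transfer ellipse a_t = (r₁ + r₂)/2 = 2.130×10⁷ m.
At r₁: circular v_c1 = √(μ/r₁) = 7364 m/s; transfer-perigee v_p = √[μ(2/r₁ − 1/a_t)] = 9473 m/s.
Δv₁ = v_p − v_c1 = 2109 m/s.
At r₂: circular v_c2 = √(μ/r₂) = 3363 m/s; transfer-apogee v_a = √[μ(2/r₂ − 1/a_t)] = 1976 m/s.
Δv₂ = v_c2 − v_a = 1387 m/s.
Total Δv = Δv₁ + Δv₂ = 3496 m/s = 3.496 km/s.

Δv_total ≈ 3.496 km/s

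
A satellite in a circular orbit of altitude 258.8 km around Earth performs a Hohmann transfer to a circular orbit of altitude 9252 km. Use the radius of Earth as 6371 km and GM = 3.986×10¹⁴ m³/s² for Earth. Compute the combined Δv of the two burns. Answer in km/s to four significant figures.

Δv_total ≈ 2.586 km/s

r₁ = 6371 + 258.8 = 6629.8 km = 6.6298×10⁶ m.
r₂ = 6371 + 9252 = 15623 km = 1.5623×10⁷ m.
Transfer ellipse a_t = (r₁ + r₂)/2 = 1.113×10⁷ m.
At r₁: circular v_c1 = √(μ/r₁) = 7754 m/s; transfer-perigee v_p = √[μ(2/r₁ − 1/a_t)] = 9188 m/s.
Δv₁ = v_p − v_c1 = 1434 m/s.
At r₂: circular v_c2 = √(μ/r₂) = 5051 m/s; transfer-apogee v_a = √[μ(2/r₂ − 1/a_t)] = 3899 m/s.
Δv₂ = v_c2 − v_a = 1152 m/s.
Total Δv = Δv₁ + Δv₂ = 2586 m/s = 2.586 km/s.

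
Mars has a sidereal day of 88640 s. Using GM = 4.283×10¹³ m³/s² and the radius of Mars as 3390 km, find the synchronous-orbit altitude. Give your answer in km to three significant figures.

h_sync ≈ 17000 km

A synchronous orbit has period T, so by Kepler's third law a = (μT²/4π²)^(1/3).
μT²/4π² = 4.283×10¹³ × (8.864×10⁴)² / 39.48 = 8.524×10²¹ m³.
a = 2.043×10⁷ m = 20428 km.
Altitude h = a − R = 20428 − 3390 = 17038 km.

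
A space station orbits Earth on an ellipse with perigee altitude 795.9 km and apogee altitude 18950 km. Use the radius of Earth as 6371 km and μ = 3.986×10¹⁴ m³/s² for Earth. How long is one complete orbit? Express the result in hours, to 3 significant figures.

T ≈ 5.72 hours

r_p = 6371 + 795.9 = 7166.9 km = 7.1669×10⁶ m.
r_a = 6371 + 18950 = 25321 km = 2.5321×10⁷ m.
Semi-major axis a = (r_p + r_a)/2 = (7166.9 + 25321)/2 = 16244 km = 1.624×10⁷ m.
By Kepler's third law T = 2π√(a³/μ) = 2π × 3.279×10³ = 2.060×10⁴ s.
= 5.723 hours.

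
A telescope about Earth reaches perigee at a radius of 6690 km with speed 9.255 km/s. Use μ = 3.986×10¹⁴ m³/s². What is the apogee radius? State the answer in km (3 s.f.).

r_p = 6.690×10⁶ m.
Specific energy ε = v²/2 − μ/r = -1.675×10⁷ J/kg, so a = −μ/(2ε) = 1.190×10⁷ m.
The apsides satisfy r_p + r_a = 2a, so the apogee radius is 2a − r_p = 1.710×10⁷ m = 17101 km.

apogee radius ≈ 17100 km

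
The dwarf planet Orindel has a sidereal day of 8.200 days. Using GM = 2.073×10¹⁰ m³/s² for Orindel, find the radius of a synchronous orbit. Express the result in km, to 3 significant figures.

T = 8.200 days = 7.085×10⁵ s.
A synchronous orbit has period T, so by Kepler's third law a = (μT²/4π²)^(1/3).
μT²/4π² = 2.073×10¹⁰ × (7.085×10⁵)² / 39.48 = 2.636×10²⁰ m³.
a = 6.412×10⁶ m = 6411.6 km.

r_sync ≈ 6410 km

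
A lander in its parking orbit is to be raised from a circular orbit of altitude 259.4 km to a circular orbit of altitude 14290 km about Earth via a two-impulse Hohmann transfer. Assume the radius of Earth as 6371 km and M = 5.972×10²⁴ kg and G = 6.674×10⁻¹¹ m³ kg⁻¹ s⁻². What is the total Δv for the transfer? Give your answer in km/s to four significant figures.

μ = GM = 6.674×10⁻¹¹ × 5.972×10²⁴ = 3.986×10¹⁴ m³/s².
r₁ = 6371 + 259.4 = 6630.4 km = 6.6304×10⁶ m.
r₂ = 6371 + 14290 = 20661 km = 2.0661×10⁷ m.
Transfer ellipse a_t = (r₁ + r₂)/2 = 1.365×10⁷ m.
At r₁: circular v_c1 = √(μ/r₁) = 7753 m/s; transfer-perigee v_p = √[μ(2/r₁ − 1/a_t)] = 9540 m/s.
Δv₁ = v_p − v_c1 = 1787 m/s.
At r₂: circular v_c2 = √(μ/r₂) = 4392 m/s; transfer-apogee v_a = √[μ(2/r₂ − 1/a_t)] = 3062 m/s.
Δv₂ = v_c2 − v_a = 1331 m/s.
Total Δv = Δv₁ + Δv₂ = 3118 m/s = 3.118 km/s.

Δv_total ≈ 3.118 km/s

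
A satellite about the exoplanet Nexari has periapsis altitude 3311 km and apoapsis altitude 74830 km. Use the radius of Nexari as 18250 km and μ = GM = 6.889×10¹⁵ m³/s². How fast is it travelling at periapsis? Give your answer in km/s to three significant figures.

r_p = 18250 + 3311 = 21561 km = 2.1561×10⁷ m.
r_a = 18250 + 74830 = 93080 km = 9.3080×10⁷ m.
Semi-major axis a = (r_p + r_a)/2 = 57320 km = 5.732×10⁷ m.
Vis-viva: v² = μ(2/r − 1/a) = 6.889×10¹⁵ × (9.276×10⁻⁸ − 1.745×10⁻⁸) = 5.188×10⁸ m²/s².
v = 22780 m/s = 22.78 km/s.

v ≈ 22.8 km/s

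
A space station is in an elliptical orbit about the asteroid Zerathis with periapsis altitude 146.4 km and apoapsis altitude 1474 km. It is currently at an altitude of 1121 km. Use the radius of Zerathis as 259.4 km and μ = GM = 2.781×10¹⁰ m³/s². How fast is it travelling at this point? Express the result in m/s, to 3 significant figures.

v ≈ 120 m/s

r_p = 259.4 + 146.4 = 405.80 km = 4.0580×10⁵ m.
r_a = 259.4 + 1474 = 1733.4 km = 1.7334×10⁶ m.
r = 259.4 + 1121 = 1380.4 km = 1.380×10⁶ m.
Semi-major axis a = (r_p + r_a)/2 = 1069.6 km = 1.070×10⁶ m.
Vis-viva: v² = μ(2/r − 1/a) = 2.781×10¹⁰ × (1.449×10⁻⁶ − 9.349×10⁻⁷) = 1.429×10⁴ m²/s².
v = 119.6 m/s.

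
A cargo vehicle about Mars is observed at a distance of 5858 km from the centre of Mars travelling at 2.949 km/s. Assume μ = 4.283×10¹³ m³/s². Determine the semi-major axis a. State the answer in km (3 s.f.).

a ≈ 7230 km

r = 5.858×10⁶ m.
Vis-viva rearranged: 1/a = 2/r − v²/μ = 3.414×10⁻⁷ − 2.030×10⁻⁷ = 1.384×10⁻⁷ m⁻¹.
a = 7.227×10⁶ m = 7227.3 km.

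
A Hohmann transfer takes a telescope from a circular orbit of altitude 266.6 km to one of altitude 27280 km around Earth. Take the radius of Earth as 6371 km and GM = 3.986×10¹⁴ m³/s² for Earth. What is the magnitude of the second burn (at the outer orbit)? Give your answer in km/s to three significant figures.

Δv ≈ 1.47 km/s

r₁ = 6371 + 266.6 = 6637.6 km = 6.6376×10⁶ m.
r₂ = 6371 + 27280 = 33651 km = 3.3651×10⁷ m.
Transfer ellipse a_t = (r₁ + r₂)/2 = 2.014×10⁷ m.
At r₁: circular v_c1 = √(μ/r₁) = 7749 m/s; transfer-perigee v_p = √[μ(2/r₁ − 1/a_t)] = 10020 m/s.
At r₂: circular v_c2 = √(μ/r₂) = 3442 m/s; transfer-apogee v_a = √[μ(2/r₂ − 1/a_t)] = 1976 m/s.
Δv₂ = v_c2 − v_a = 1466 m/s.
= 1.466 km/s.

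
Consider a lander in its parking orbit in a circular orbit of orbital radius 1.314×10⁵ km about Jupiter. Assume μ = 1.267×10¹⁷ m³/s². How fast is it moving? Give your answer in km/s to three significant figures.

v ≈ 31.1 km/s

r = 1.314×10⁵ km = 1.314×10⁸ m.
For a circular orbit v = √(μ/r) = √(1.267×10¹⁷ / 1.314×10⁸) = √(9.642×10⁸) = 31050 m/s.
That is 31.05 km/s.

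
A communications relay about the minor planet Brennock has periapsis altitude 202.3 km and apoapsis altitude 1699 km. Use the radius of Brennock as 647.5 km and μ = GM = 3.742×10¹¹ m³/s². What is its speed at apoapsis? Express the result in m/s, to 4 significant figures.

v ≈ 291.2 m/s

r_p = 647.5 + 202.3 = 849.80 km = 8.4980×10⁵ m.
r_a = 647.5 + 1699 = 2346.5 km = 2.3465×10⁶ m.
Semi-major axis a = (r_p + r_a)/2 = 1598.2 km = 1.598×10⁶ m.
Vis-viva: v² = μ(2/r − 1/a) = 3.742×10¹¹ × (8.523×10⁻⁷ − 6.257×10⁻⁷) = 8.480×10⁴ m²/s².
v = 291.2 m/s.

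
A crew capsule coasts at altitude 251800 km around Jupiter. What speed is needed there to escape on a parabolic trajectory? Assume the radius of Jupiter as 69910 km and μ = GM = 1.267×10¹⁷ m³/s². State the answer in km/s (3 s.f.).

r = 69910 + 251800 = 321710 km = 3.2171×10⁸ m.
Escape speed v_esc = √(2μ/r) = √(2 × 1.267×10¹⁷ / 3.217×10⁸) = √(7.877×10⁸) = 28070 m/s.
= 28.07 km/s.

v_esc ≈ 28.1 km/s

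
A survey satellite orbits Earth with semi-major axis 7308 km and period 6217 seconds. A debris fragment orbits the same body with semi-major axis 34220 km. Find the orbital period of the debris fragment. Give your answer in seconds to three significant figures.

Kepler's third law: T² ∝ a³, so T₂ = T₁ (a₂/a₁)^(3/2).
a₂/a₁ = 4.683, (a₂/a₁)^(3/2) = 10.13.
T₂ = 6217 × 10.13 = 62990 seconds.

T₂ ≈ 63000 seconds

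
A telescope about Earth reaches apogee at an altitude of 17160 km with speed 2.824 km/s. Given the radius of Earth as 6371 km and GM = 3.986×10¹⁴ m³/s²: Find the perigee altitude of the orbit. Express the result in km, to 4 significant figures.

r_a = 6371 + 17160 = 23531 km = 2.353×10⁷ m.
Specific energy ε = v²/2 − μ/r = -1.295×10⁷ J/kg, so a = −μ/(2ε) = 1.539×10⁷ m.
The apsides satisfy r_p + r_a = 2a, so the perigee radius is 2a − r_a = 7.244×10⁶ m = 7244.5 km.
Perigee altitude = 7244.5 − 6371 = 873.48 km.

perigee altitude ≈ 873.5 km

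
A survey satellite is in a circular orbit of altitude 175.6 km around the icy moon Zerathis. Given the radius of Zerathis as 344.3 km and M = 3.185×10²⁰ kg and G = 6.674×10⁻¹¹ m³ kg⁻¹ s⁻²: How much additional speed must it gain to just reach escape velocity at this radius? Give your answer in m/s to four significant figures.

μ = GM = 6.674×10⁻¹¹ × 3.185×10²⁰ = 2.126×10¹⁰ m³/s².
r = 344.3 + 175.6 = 519.90 km = 5.1990×10⁵ m.
Circular speed v_c = √(μ/r) = 202.2 m/s.
Escape speed v_esc = √(2μ/r) = √2 × v_c = 286.0 m/s.
Δv = v_esc − v_c = 83.76 m/s.

Δv ≈ 83.76 m/s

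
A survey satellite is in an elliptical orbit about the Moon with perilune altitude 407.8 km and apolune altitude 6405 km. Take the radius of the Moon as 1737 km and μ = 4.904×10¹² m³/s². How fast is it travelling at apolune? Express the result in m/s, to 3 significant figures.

v ≈ 501 m/s

r_p = 1737 + 407.8 = 2144.8 km = 2.1448×10⁶ m.
r_a = 1737 + 6405 = 8142.0 km = 8.1420×10⁶ m.
Semi-major axis a = (r_p + r_a)/2 = 5143.4 km = 5.143×10⁶ m.
Vis-viva: v² = μ(2/r − 1/a) = 4.904×10¹² × (2.456×10⁻⁷ − 1.944×10⁻⁷) = 2.512×10⁵ m²/s².
v = 501.2 m/s.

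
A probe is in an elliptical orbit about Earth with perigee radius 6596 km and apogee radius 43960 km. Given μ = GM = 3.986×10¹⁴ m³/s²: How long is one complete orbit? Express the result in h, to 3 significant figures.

T ≈ 11.1 h

Semi-major axis a = (r_p + r_a)/2 = (6596.0 + 43960)/2 = 25278 km = 2.528×10⁷ m.
By Kepler's third law T = 2π√(a³/μ) = 2π × 6.366×10³ = 4.000×10⁴ s.
= 11.11 h.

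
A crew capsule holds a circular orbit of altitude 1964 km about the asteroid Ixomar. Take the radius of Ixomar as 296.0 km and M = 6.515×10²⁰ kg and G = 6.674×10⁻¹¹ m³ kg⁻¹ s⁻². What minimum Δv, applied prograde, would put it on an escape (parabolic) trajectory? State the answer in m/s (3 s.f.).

μ = GM = 6.674×10⁻¹¹ × 6.515×10²⁰ = 4.348×10¹⁰ m³/s².
r = 296.0 + 1964 = 2260.0 km = 2.2600×10⁶ m.
Circular speed v_c = √(μ/r) = 138.7 m/s.
Escape speed v_esc = √(2μ/r) = √2 × v_c = 196.2 m/s.
Δv = v_esc − v_c = 57.45 m/s.

Δv ≈ 57.5 m/s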